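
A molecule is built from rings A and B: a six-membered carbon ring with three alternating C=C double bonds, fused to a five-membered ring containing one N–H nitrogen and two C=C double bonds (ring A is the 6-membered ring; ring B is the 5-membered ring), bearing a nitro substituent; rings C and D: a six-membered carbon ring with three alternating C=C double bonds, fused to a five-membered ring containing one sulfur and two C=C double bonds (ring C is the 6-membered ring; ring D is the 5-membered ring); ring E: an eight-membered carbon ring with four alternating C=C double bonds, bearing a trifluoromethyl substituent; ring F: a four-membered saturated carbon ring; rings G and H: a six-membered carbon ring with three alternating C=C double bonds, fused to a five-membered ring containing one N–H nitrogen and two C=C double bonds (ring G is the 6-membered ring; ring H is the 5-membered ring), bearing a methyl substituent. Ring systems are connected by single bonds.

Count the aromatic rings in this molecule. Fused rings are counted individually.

6

Rings A and B form a fused bicyclic system (with one N–H) with 9 sp² atoms and 10 π electrons from ring double bonds plus a heteroatom lone pair. 10 = 4(2)+2, so the system is aromatic and both rings count as aromatic (indole).
Rings C and D form a fused bicyclic system (with one sulfur) with 9 sp² atoms and 10 π electrons from ring double bonds plus a heteroatom lone pair. 10 = 4(2)+2, so the system is aromatic and both rings count as aromatic (benzothiophene).
Ring E has only sp² ring atoms; a planar conformation would have a fully conjugated π system of 8 electrons. But 8 = 4(2), which is 4n not 4n+2, so ring E is not aromatic (cyclooctatetraene) — cyclooctatetraene distorts into a non-planar tub to avoid antiaromaticity.
Ring F has only sp³ atoms, so it is not fully conjugated — not aromatic (cyclobutane).
Rings G and H form a fused bicyclic system (with one N–H) with 9 sp² atoms and 10 π electrons from ring double bonds plus a heteroatom lone pair. 10 = 4(2)+2, so the system is aromatic and both rings count as aromatic (indole).
Aromatic: A, B, C, D, G, H. Total: 6.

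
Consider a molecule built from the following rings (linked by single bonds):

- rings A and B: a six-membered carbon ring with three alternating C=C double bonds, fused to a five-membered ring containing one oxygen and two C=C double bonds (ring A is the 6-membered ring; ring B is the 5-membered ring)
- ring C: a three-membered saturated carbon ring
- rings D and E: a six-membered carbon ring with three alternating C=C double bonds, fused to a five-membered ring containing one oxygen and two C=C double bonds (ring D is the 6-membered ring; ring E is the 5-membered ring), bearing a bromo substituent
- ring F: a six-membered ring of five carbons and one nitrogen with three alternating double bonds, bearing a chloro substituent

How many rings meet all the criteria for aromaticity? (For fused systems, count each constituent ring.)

5

Rings A and B form a fused bicyclic system (with one oxygen) with 9 sp² atoms and 10 π electrons from ring double bonds plus a heteroatom lone pair. 10 = 4(2)+2, so the system is aromatic and both rings count as aromatic (benzofuran).
Ring C has only sp³ atoms, so it is not fully conjugated — not aromatic (cyclopropane).
Rings D and E form a fused bicyclic system (with one oxygen) with 9 sp² atoms and 10 π electrons from ring double bonds plus a heteroatom lone pair. 10 = 4(2)+2, so the system is aromatic and both rings count as aromatic (benzofuran).
Ring F is fully conjugated (every ring atom contributes a p orbital); 3 ring double bonds give 6 π electrons. 6 = 4(1)+2, so ring F is aromatic (pyridine).
Aromatic: A, B, D, E, F. Total: 5.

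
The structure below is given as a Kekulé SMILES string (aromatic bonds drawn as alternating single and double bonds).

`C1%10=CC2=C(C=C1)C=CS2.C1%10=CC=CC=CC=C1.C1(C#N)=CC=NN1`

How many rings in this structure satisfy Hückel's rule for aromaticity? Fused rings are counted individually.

3

The SMILES encodes a six-membered carbon ring with three alternating C=C double bonds, fused to a five-membered ring containing one sulfur and two C=C double bonds; an eight-membered carbon ring with four alternating C=C double bonds; a five-membered ring with two adjacent nitrogens (one bearing H, one in a double bond) and two double bonds.
The fused 6/5-membered bicyclic (with one sulfur) is a single π system with 9 sp² atoms and 10 π electrons from ring double bonds plus a heteroatom lone pair. 10 = 4(2)+2, so the system is aromatic and both rings count as aromatic (benzothiophene).
The 8-membered ring has only sp² ring atoms; a planar conformation would have a fully conjugated π system of 8 electrons. But 8 = 4(2), which is 4n not 4n+2, so it is not aromatic (cyclooctatetraene) — cyclooctatetraene distorts into a non-planar tub to avoid antiaromaticity.
The 5-membered ring with two adjacent nitrogens (one N–H, one =N–) has a continuous p-orbital overlap around the ring; 2 ring double bonds (4 π electrons) plus a heteroatom lone pair (2) give 6 π electrons. That satisfies 4n+2 with n=1, so it is aromatic (pyrazole).
3 of the 4 rings are aromatic. Total: 3.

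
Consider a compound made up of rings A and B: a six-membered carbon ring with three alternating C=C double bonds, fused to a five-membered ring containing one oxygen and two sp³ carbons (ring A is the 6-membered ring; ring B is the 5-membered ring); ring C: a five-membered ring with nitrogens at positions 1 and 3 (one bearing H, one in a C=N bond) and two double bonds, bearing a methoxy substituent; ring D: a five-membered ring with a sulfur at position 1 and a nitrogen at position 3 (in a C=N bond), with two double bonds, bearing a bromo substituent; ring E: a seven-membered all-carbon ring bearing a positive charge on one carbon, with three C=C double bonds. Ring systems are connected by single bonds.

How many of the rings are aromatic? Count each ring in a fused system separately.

Ring A is fully conjugated (every ring atom contributes a p orbital); 3 ring double bonds give 6 π electrons. Since 6 = 4n+2 (n=1), ring A is aromatic (benzene ring).
Ring B has two sp³ carbons, so it is not fully conjugated — not aromatic (oxolane ring).
Ring C is planar and fully conjugated; 2 ring double bonds (4 π electrons) plus a heteroatom lone pair (2) give 6 π electrons. 6 = 4(1)+2, so ring C is aromatic (imidazole).
Ring D is planar and fully conjugated; 2 ring double bonds (4 π electrons) plus a heteroatom lone pair (2) give 6 π electrons. Since 6 = 4n+2 (n=1), ring D is aromatic (thiazole).
Ring E has a continuous p-orbital overlap around the ring; 3 ring double bonds (6 π electrons) plus the carbocation's empty p orbital (0, but keeps the ring conjugated) give 6 π electrons. 6 = 4(1)+2, so ring E is aromatic (tropylium cation).
Aromatic: A, C, D, E. Total: 4.

4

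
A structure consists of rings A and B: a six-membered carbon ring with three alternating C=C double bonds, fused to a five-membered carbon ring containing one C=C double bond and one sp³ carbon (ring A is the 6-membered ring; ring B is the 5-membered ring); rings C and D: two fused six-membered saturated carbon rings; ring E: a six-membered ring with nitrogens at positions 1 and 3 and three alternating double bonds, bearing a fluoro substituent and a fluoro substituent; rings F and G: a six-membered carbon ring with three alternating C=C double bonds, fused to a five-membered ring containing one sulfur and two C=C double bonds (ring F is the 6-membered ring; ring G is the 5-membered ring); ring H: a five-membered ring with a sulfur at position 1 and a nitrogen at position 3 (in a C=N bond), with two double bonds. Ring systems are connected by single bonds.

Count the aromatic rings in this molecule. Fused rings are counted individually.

Ring A is planar and fully conjugated; 3 ring double bonds give 6 π electrons. 6 = 4(1)+2, so ring A is aromatic (benzene ring).
Ring B has one sp³ carbon, so it is not fully conjugated — not aromatic (cyclopentene ring).
Ring C has only sp³ atoms, so it is not fully conjugated — not aromatic (cyclohexane ring).
Ring D has only sp³ atoms, so it is not fully conjugated — not aromatic (cyclohexane ring).
Ring E has a continuous p-orbital overlap around the ring; 3 ring double bonds give 6 π electrons. That satisfies 4n+2 with n=1, so ring E is aromatic (pyrimidine).
Rings F and G form a fused bicyclic system (with one sulfur) with 9 sp² atoms and 10 π electrons from ring double bonds plus a heteroatom lone pair. 10 = 4(2)+2, so the system is aromatic and both rings count as aromatic (benzothiophene).
Ring H is planar and fully conjugated; 2 ring double bonds (4 π electrons) plus a heteroatom lone pair (2) give 6 π electrons. 6 = 4(1)+2, so ring H is aromatic (thiazole).
Aromatic: A, E, F, G, H. Total: 5.

5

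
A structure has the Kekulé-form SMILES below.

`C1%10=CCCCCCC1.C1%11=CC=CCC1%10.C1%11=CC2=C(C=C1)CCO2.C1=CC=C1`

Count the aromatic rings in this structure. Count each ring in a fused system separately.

1

The SMILES encodes an eight-membered carbon ring with one C=C double bond; a six-membered carbon ring with two conjugated C=C double bonds and two sp³ carbons; a six-membered carbon ring with three alternating C=C double bonds, fused to a five-membered ring containing one oxygen and two sp³ carbons; a four-membered carbon ring with two alternating C=C double bonds.
The 8-membered ring has six sp³ carbons, so it is not fully conjugated — not aromatic (cyclooctene).
The 6-membered ring has two sp³ carbons, so it is not fully conjugated — not aromatic (1,3-cyclohexadiene).
The second 6-membered ring has a continuous p-orbital overlap around the ring; 3 ring double bonds give 6 π electrons. 6 = 4(1)+2, so it is aromatic (benzene ring).
The 5-membered ring with one oxygen has two sp³ carbons, so it is not fully conjugated — not aromatic (oxolane ring).
The 4-membered ring has only sp² ring atoms; a planar conformation would have a fully conjugated π system of 4 electrons. But 4 = 4(1), which is 4n not 4n+2, so it is not aromatic (cyclobutadiene) — cyclobutadiene is antiaromatic and distorts to a rectangle.
1 of the 5 rings is aromatic. Total: 1.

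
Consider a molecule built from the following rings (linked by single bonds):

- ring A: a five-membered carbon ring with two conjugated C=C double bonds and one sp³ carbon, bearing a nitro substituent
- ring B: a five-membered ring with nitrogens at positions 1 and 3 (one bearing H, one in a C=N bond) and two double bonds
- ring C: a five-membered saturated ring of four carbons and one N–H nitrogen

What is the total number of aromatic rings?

1

Ring A has one sp³ carbon, so it is not fully conjugated — not aromatic (cyclopentadiene).
Ring B is fully conjugated (every ring atom contributes a p orbital); 2 ring double bonds (4 π electrons) plus a heteroatom lone pair (2) give 6 π electrons. Since 6 = 4n+2 (n=1), ring B is aromatic (imidazole).
Ring C has only sp³ atoms, so it is not fully conjugated — not aromatic (pyrrolidine).
Aromatic: B. Total: 1.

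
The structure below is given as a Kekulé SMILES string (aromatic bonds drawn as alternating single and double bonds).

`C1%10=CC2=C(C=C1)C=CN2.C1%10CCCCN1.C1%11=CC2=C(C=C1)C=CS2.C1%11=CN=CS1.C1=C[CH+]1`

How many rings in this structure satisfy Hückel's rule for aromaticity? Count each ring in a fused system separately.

6

The SMILES encodes a six-membered carbon ring with three alternating C=C double bonds, fused to a five-membered ring containing one N–H nitrogen and two C=C double bonds; a six-membered saturated ring of five carbons and one N–H nitrogen; a six-membered carbon ring with three alternating C=C double bonds, fused to a five-membered ring containing one sulfur and two C=C double bonds; a five-membered ring with a sulfur at position 1 and a nitrogen at position 3 (in a C=N bond), with two double bonds; a three-membered all-carbon ring bearing a positive charge on one carbon, with one C=C double bond.
The fused 6/5-membered bicyclic (with one N–H) is a single π system with 9 sp² atoms and 10 π electrons from ring double bonds plus a heteroatom lone pair. 10 = 4(2)+2, so the system is aromatic and both rings count as aromatic (indole).
The 6-membered ring with one N–H has only sp³ atoms, so it is not fully conjugated — not aromatic (piperidine).
The fused 6/5-membered bicyclic (with one sulfur) is a single π system with 9 sp² atoms and 10 π electrons from ring double bonds plus a heteroatom lone pair. 10 = 4(2)+2, so the system is aromatic and both rings count as aromatic (benzothiophene).
The 5-membered ring with one sulfur and one =N– is fully conjugated (every ring atom contributes a p orbital); 2 ring double bonds (4 π electrons) plus a heteroatom lone pair (2) give 6 π electrons. Since 6 = 4n+2 (n=1), it is aromatic (thiazole).
The 3-membered ring is planar and fully conjugated; 1 ring double bond (2 π electrons) plus the carbocation's empty p orbital (0, but keeps the ring conjugated) give 2 π electrons. That satisfies 4n+2 with n=0, so it is aromatic (cyclopropenyl cation).
6 of the 7 rings are aromatic. Total: 6.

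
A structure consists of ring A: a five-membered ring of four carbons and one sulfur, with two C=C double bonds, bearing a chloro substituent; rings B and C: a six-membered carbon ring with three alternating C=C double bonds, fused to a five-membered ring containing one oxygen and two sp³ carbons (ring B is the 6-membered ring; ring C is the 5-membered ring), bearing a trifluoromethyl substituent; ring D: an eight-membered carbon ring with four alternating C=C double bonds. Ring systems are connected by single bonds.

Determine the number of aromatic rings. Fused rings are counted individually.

Ring A is fully conjugated (every ring atom contributes a p orbital); 2 ring double bonds (4 π electrons) plus a heteroatom lone pair (2) give 6 π electrons. 6 = 4(1)+2, so ring A is aromatic (thiophene).
Ring B is planar and fully conjugated; 3 ring double bonds give 6 π electrons. That satisfies 4n+2 with n=1, so ring B is aromatic (benzene ring).
Ring C has two sp³ carbons, so it is not fully conjugated — not aromatic (oxolane ring).
Ring D has only sp² ring atoms; a planar conformation would have a fully conjugated π system of 8 electrons. But 8 = 4(2), which is 4n not 4n+2, so ring D is not aromatic (cyclooctatetraene) — cyclooctatetraene distorts into a non-planar tub to avoid antiaromaticity.
Aromatic: A, B. Total: 2.

2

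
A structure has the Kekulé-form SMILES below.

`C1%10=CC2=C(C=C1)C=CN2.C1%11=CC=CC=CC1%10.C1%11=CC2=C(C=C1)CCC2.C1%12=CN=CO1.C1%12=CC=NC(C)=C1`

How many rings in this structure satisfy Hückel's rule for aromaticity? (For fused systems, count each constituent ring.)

5

The SMILES encodes a six-membered carbon ring with three alternating C=C double bonds, fused to a five-membered ring containing one N–H nitrogen and two C=C double bonds; a seven-membered carbon ring with three C=C double bonds and one sp³ carbon; a six-membered carbon ring with three alternating C=C double bonds, fused to a saturated five-membered carbon ring; a five-membered ring with an oxygen at position 1 and a nitrogen at position 3 (in a C=N bond), with two double bonds; a six-membered ring of five carbons and one nitrogen with three alternating double bonds.
The fused 6/5-membered bicyclic (with one N–H) is a single π system with 9 sp² atoms and 10 π electrons from ring double bonds plus a heteroatom lone pair. 10 = 4(2)+2, so the system is aromatic and both rings count as aromatic (indole).
The 7-membered ring has one sp³ carbon, so it is not fully conjugated — not aromatic (cycloheptatriene).
The 6-membered ring is planar and fully conjugated; 3 ring double bonds give 6 π electrons. Since 6 = 4n+2 (n=1), it is aromatic (benzene ring).
The 5-membered ring has three sp³ carbons, so it is not fully conjugated — not aromatic (cyclopentane ring).
The 5-membered ring with one oxygen and one =N– has a continuous p-orbital overlap around the ring; 2 ring double bonds (4 π electrons) plus a heteroatom lone pair (2) give 6 π electrons. Since 6 = 4n+2 (n=1), it is aromatic (oxazole).
The 6-membered ring with one nitrogen has a continuous p-orbital overlap around the ring; 3 ring double bonds give 6 π electrons. Since 6 = 4n+2 (n=1), it is aromatic (pyridine).
5 of the 7 rings are aromatic. Total: 5.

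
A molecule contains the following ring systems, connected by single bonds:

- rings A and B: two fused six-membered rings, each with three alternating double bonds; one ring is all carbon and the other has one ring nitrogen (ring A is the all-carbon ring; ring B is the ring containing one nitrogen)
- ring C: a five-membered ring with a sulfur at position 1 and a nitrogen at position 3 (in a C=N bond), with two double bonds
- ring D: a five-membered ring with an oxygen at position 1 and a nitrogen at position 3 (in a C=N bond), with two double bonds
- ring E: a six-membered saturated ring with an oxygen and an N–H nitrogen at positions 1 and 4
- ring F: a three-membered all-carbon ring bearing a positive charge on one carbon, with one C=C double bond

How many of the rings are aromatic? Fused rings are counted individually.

Rings A and B form a fused bicyclic system (with one nitrogen) with 10 sp² atoms and 10 π electrons from ring double bonds. 10 = 4(2)+2, so the system is aromatic and both rings count as aromatic (quinoline).
Ring C is planar and fully conjugated; 2 ring double bonds (4 π electrons) plus a heteroatom lone pair (2) give 6 π electrons. Since 6 = 4n+2 (n=1), ring C is aromatic (thiazole).
Ring D is planar and fully conjugated; 2 ring double bonds (4 π electrons) plus a heteroatom lone pair (2) give 6 π electrons. Since 6 = 4n+2 (n=1), ring D is aromatic (oxazole).
Ring E has only sp³ atoms, so it is not fully conjugated — not aromatic (morpholine).
Ring F is fully conjugated (every ring atom contributes a p orbital); 1 ring double bond (2 π electrons) plus the carbocation's empty p orbital (0, but keeps the ring conjugated) give 2 π electrons. That satisfies 4n+2 with n=0, so ring F is aromatic (cyclopropenyl cation).
Aromatic: A, B, C, D, F. Total: 5.

5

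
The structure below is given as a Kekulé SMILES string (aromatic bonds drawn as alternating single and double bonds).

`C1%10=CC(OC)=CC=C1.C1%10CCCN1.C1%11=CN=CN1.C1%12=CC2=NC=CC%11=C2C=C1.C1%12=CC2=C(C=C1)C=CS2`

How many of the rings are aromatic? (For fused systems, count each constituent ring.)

The SMILES encodes a six-membered carbon ring with three alternating C=C double bonds; a five-membered saturated ring of four carbons and one N–H nitrogen; a five-membered ring with nitrogens at positions 1 and 3 (one bearing H, one in a C=N bond) and two double bonds; two fused six-membered rings, each with three alternating double bonds; one ring is all carbon and the other has one ring nitrogen; a six-membered carbon ring with three alternating C=C double bonds, fused to a five-membered ring containing one sulfur and two C=C double bonds.
The 6-membered ring is planar and fully conjugated; 3 ring double bonds give 6 π electrons. 6 = 4(1)+2, so it is aromatic (benzene).
The 5-membered ring with one N–H has only sp³ atoms, so it is not fully conjugated — not aromatic (pyrrolidine).
The 5-membered ring with two nitrogens (one N–H, one =N–) is fully conjugated (every ring atom contributes a p orbital); 2 ring double bonds (4 π electrons) plus a heteroatom lone pair (2) give 6 π electrons. That satisfies 4n+2 with n=1, so it is aromatic (imidazole).
The fused 6/6-membered bicyclic (with one nitrogen) is a single π system with 10 sp² atoms and 10 π electrons from ring double bonds. 10 = 4(2)+2, so the system is aromatic and both rings count as aromatic (quinoline).
The fused 6/5-membered bicyclic (with one sulfur) is a single π system with 9 sp² atoms and 10 π electrons from ring double bonds plus a heteroatom lone pair. 10 = 4(2)+2, so the system is aromatic and both rings count as aromatic (benzothiophene).
6 of the 7 rings are aromatic. Total: 6.

6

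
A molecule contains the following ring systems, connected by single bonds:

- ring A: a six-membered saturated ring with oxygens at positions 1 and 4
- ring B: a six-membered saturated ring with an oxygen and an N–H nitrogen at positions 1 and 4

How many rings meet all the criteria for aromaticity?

0

Ring A has only sp³ atoms, so it is not fully conjugated — not aromatic (1,4-dioxane).
Ring B has only sp³ atoms, so it is not fully conjugated — not aromatic (morpholine).
No ring is aromatic. Total: 0.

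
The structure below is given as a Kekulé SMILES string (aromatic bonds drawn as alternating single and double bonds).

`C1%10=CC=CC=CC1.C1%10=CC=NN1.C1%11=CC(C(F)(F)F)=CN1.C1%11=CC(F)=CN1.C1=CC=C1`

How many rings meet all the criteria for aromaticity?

3

The SMILES encodes a seven-membered carbon ring with three C=C double bonds and one sp³ carbon; a five-membered ring with two adjacent nitrogens (one bearing H, one in a double bond) and two double bonds; a five-membered ring of four carbons and one nitrogen bearing a hydrogen, with two C=C double bonds; a five-membered ring of four carbons and one nitrogen bearing a hydrogen, with two C=C double bonds; a four-membered carbon ring with two alternating C=C double bonds.
The 7-membered ring has one sp³ carbon, so it is not fully conjugated — not aromatic (cycloheptatriene).
The 5-membered ring with two adjacent nitrogens (one N–H, one =N–) is fully conjugated (every ring atom contributes a p orbital); 2 ring double bonds (4 π electrons) plus a heteroatom lone pair (2) give 6 π electrons. 6 = 4(1)+2, so it is aromatic (pyrazole).
The 5-membered ring with one N–H is planar and fully conjugated; 2 ring double bonds (4 π electrons) plus a heteroatom lone pair (2) give 6 π electrons. 6 = 4(1)+2, so it is aromatic (pyrrole).
The second 5-membered ring with one N–H has a continuous p-orbital overlap around the ring; 2 ring double bonds (4 π electrons) plus a heteroatom lone pair (2) give 6 π electrons. 6 = 4(1)+2, so it is aromatic (pyrrole).
The 4-membered ring has only sp² ring atoms; a planar conformation would have a fully conjugated π system of 4 electrons. But 4 = 4(1), which is 4n not 4n+2, so it is not aromatic (cyclobutadiene) — cyclobutadiene is antiaromatic and distorts to a rectangle.
3 of the 5 rings are aromatic. Total: 3.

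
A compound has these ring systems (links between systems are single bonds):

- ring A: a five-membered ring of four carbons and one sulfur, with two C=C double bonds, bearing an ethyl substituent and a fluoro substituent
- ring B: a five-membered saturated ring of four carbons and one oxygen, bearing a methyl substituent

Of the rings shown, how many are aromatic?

1

Ring A has a continuous p-orbital overlap around the ring; 2 ring double bonds (4 π electrons) plus a heteroatom lone pair (2) give 6 π electrons. That satisfies 4n+2 with n=1, so ring A is aromatic (thiophene).
Ring B has only sp³ atoms, so it is not fully conjugated — not aromatic (tetrahydrofuran).
Aromatic: A. Total: 1.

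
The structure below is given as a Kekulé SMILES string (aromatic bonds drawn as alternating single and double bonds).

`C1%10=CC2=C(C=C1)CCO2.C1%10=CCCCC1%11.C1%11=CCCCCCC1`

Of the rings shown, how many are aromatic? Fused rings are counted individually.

1

The SMILES encodes a six-membered carbon ring with three alternating C=C double bonds, fused to a five-membered ring containing one oxygen and two sp³ carbons; a six-membered carbon ring with one C=C double bond; an eight-membered carbon ring with one C=C double bond.
The 6-membered ring is fully conjugated (every ring atom contributes a p orbital); 3 ring double bonds give 6 π electrons. Since 6 = 4n+2 (n=1), it is aromatic (benzene ring).
The 5-membered ring with one oxygen has two sp³ carbons, so it is not fully conjugated — not aromatic (oxolane ring).
The second 6-membered ring has four sp³ carbons, so it is not fully conjugated — not aromatic (cyclohexene).
The 8-membered ring has six sp³ carbons, so it is not fully conjugated — not aromatic (cyclooctene).
1 of the 4 rings is aromatic. Total: 1.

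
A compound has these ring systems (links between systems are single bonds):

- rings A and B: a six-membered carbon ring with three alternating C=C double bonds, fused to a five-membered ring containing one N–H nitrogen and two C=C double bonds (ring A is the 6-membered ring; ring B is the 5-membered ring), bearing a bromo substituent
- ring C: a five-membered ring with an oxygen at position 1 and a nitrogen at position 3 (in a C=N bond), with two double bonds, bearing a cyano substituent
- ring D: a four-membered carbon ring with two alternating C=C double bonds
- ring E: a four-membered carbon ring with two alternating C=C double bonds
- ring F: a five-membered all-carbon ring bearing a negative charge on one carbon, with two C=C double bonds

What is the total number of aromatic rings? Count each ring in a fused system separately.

4

Rings A and B form a fused bicyclic system (with one N–H) with 9 sp² atoms and 10 π electrons from ring double bonds plus a heteroatom lone pair. 10 = 4(2)+2, so the system is aromatic and both rings count as aromatic (indole).
Ring C has a continuous p-orbital overlap around the ring; 2 ring double bonds (4 π electrons) plus a heteroatom lone pair (2) give 6 π electrons. 6 = 4(1)+2, so ring C is aromatic (oxazole).
Ring D has only sp² ring atoms; a planar conformation would have a fully conjugated π system of 4 electrons. But 4 = 4(1), which is 4n not 4n+2, so ring D is not aromatic (cyclobutadiene) — cyclobutadiene is antiaromatic and distorts to a rectangle.
Ring E has only sp² ring atoms; a planar conformation would have a fully conjugated π system of 4 electrons. But 4 = 4(1), which is 4n not 4n+2, so ring E is not aromatic (cyclobutadiene) — cyclobutadiene is antiaromatic and distorts to a rectangle.
Ring F is planar and fully conjugated; 2 ring double bonds (4 π electrons) plus the carbanion lone pair (2) give 6 π electrons. Since 6 = 4n+2 (n=1), ring F is aromatic (cyclopentadienyl anion).
Aromatic: A, B, C, F. Total: 4.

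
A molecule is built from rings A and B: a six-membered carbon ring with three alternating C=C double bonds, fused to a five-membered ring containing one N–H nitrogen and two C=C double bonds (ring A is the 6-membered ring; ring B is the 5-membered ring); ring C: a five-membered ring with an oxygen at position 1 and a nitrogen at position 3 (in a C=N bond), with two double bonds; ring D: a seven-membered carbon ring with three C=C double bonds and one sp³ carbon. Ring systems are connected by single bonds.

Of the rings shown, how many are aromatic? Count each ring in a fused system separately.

3

Rings A and B form a fused bicyclic system (with one N–H) with 9 sp² atoms and 10 π electrons from ring double bonds plus a heteroatom lone pair. 10 = 4(2)+2, so the system is aromatic and both rings count as aromatic (indole).
Ring C is fully conjugated (every ring atom contributes a p orbital); 2 ring double bonds (4 π electrons) plus a heteroatom lone pair (2) give 6 π electrons. Since 6 = 4n+2 (n=1), ring C is aromatic (oxazole).
Ring D has one sp³ carbon, so it is not fully conjugated — not aromatic (cycloheptatriene).
Aromatic: A, B, C. Total: 3.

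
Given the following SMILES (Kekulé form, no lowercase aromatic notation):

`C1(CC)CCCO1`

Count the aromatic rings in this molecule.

0

The SMILES encodes a five-membered saturated ring of four carbons and one oxygen.
The 5-membered ring with one oxygen has only sp³ atoms, so it is not fully conjugated — not aromatic (tetrahydrofuran).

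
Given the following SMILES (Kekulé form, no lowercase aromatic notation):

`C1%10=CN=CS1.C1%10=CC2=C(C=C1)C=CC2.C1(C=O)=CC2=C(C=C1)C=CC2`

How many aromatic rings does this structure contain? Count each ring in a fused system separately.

The SMILES encodes a five-membered ring with a sulfur at position 1 and a nitrogen at position 3 (in a C=N bond), with two double bonds; a six-membered carbon ring with three alternating C=C double bonds, fused to a five-membered carbon ring containing one C=C double bond and one sp³ carbon; a six-membered carbon ring with three alternating C=C double bonds, fused to a five-membered carbon ring containing one C=C double bond and one sp³ carbon.
The 5-membered ring with one sulfur and one =N– has a continuous p-orbital overlap around the ring; 2 ring double bonds (4 π electrons) plus a heteroatom lone pair (2) give 6 π electrons. 6 = 4(1)+2, so it is aromatic (thiazole).
The 6-membered ring is planar and fully conjugated; 3 ring double bonds give 6 π electrons. 6 = 4(1)+2, so it is aromatic (benzene ring).
The 5-membered ring has one sp³ carbon, so it is not fully conjugated — not aromatic (cyclopentene ring).
The second 6-membered ring is planar and fully conjugated; 3 ring double bonds give 6 π electrons. That satisfies 4n+2 with n=1, so it is aromatic (benzene ring).
The second 5-membered ring has one sp³ carbon, so it is not fully conjugated — not aromatic (cyclopentene ring).
3 of the 5 rings are aromatic. Total: 3.

3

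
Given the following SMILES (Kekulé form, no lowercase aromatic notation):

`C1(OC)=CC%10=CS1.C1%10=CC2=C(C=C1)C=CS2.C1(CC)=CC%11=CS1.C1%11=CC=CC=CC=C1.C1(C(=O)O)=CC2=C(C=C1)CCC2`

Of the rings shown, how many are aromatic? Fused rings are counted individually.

The SMILES encodes a five-membered ring of four carbons and one sulfur, with two C=C double bonds; a six-membered carbon ring with three alternating C=C double bonds, fused to a five-membered ring containing one sulfur and two C=C double bonds; a five-membered ring of four carbons and one sulfur, with two C=C double bonds; an eight-membered carbon ring with four alternating C=C double bonds; a six-membered carbon ring with three alternating C=C double bonds, fused to a saturated five-membered carbon ring.
The 5-membered ring with one sulfur is planar and fully conjugated; 2 ring double bonds (4 π electrons) plus a heteroatom lone pair (2) give 6 π electrons. Since 6 = 4n+2 (n=1), it is aromatic (thiophene).
The fused 6/5-membered bicyclic (with one sulfur) is a single π system with 9 sp² atoms and 10 π electrons from ring double bonds plus a heteroatom lone pair. 10 = 4(2)+2, so the system is aromatic and both rings count as aromatic (benzothiophene).
The second 5-membered ring with one sulfur has a continuous p-orbital overlap around the ring; 2 ring double bonds (4 π electrons) plus a heteroatom lone pair (2) give 6 π electrons. Since 6 = 4n+2 (n=1), it is aromatic (thiophene).
The 8-membered ring has only sp² ring atoms; a planar conformation would have a fully conjugated π system of 8 electrons. But 8 = 4(2), which is 4n not 4n+2, so it is not aromatic (cyclooctatetraene) — cyclooctatetraene distorts into a non-planar tub to avoid antiaromaticity.
The 6-membered ring is planar and fully conjugated; 3 ring double bonds give 6 π electrons. That satisfies 4n+2 with n=1, so it is aromatic (benzene ring).
The 5-membered ring has three sp³ carbons, so it is not fully conjugated — not aromatic (cyclopentane ring).
5 of the 7 rings are aromatic. Total: 5.

5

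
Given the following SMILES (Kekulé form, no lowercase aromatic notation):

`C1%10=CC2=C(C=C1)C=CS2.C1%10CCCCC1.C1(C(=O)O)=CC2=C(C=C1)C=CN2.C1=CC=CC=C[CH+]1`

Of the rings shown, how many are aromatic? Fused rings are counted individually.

The SMILES encodes a six-membered carbon ring with three alternating C=C double bonds, fused to a five-membered ring containing one sulfur and two C=C double bonds; a six-membered saturated carbon ring; a six-membered carbon ring with three alternating C=C double bonds, fused to a five-membered ring containing one N–H nitrogen and two C=C double bonds; a seven-membered all-carbon ring bearing a positive charge on one carbon, with three C=C double bonds.
The fused 6/5-membered bicyclic (with one sulfur) is a single π system with 9 sp² atoms and 10 π electrons from ring double bonds plus a heteroatom lone pair. 10 = 4(2)+2, so the system is aromatic and both rings count as aromatic (benzothiophene).
The 6-membered ring has only sp³ atoms, so it is not fully conjugated — not aromatic (cyclohexane).
The fused 6/5-membered bicyclic (with one N–H) is a single π system with 9 sp² atoms and 10 π electrons from ring double bonds plus a heteroatom lone pair. 10 = 4(2)+2, so the system is aromatic and both rings count as aromatic (indole).
The 7-membered ring is planar and fully conjugated; 3 ring double bonds (6 π electrons) plus the carbocation's empty p orbital (0, but keeps the ring conjugated) give 6 π electrons. Since 6 = 4n+2 (n=1), it is aromatic (tropylium cation).
5 of the 6 rings are aromatic. Total: 5.

5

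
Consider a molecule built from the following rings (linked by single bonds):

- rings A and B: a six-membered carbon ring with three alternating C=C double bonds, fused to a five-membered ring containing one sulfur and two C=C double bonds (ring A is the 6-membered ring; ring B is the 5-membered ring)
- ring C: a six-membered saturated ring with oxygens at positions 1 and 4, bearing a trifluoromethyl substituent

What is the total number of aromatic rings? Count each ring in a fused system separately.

Rings A and B form a fused bicyclic system (with one sulfur) with 9 sp² atoms and 10 π electrons from ring double bonds plus a heteroatom lone pair. 10 = 4(2)+2, so the system is aromatic and both rings count as aromatic (benzothiophene).
Ring C has only sp³ atoms, so it is not fully conjugated — not aromatic (1,4-dioxane).
Aromatic: A, B. Total: 2.

2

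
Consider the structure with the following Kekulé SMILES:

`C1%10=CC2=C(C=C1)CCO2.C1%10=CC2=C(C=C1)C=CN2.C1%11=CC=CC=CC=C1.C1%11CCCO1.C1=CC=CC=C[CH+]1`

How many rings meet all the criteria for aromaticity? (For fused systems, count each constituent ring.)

4

The SMILES encodes a six-membered carbon ring with three alternating C=C double bonds, fused to a five-membered ring containing one oxygen and two sp³ carbons; a six-membered carbon ring with three alternating C=C double bonds, fused to a five-membered ring containing one N–H nitrogen and two C=C double bonds; an eight-membered carbon ring with four alternating C=C double bonds; a five-membered saturated ring of four carbons and one oxygen; a seven-membered all-carbon ring bearing a positive charge on one carbon, with three C=C double bonds.
The 6-membered ring is fully conjugated (every ring atom contributes a p orbital); 3 ring double bonds give 6 π electrons. That satisfies 4n+2 with n=1, so it is aromatic (benzene ring).
The 5-membered ring with one oxygen has two sp³ carbons, so it is not fully conjugated — not aromatic (oxolane ring).
The fused 6/5-membered bicyclic (with one N–H) is a single π system with 9 sp² atoms and 10 π electrons from ring double bonds plus a heteroatom lone pair. 10 = 4(2)+2, so the system is aromatic and both rings count as aromatic (indole).
The 8-membered ring has only sp² ring atoms; a planar conformation would have a fully conjugated π system of 8 electrons. But 8 = 4(2), which is 4n not 4n+2, so it is not aromatic (cyclooctatetraene) — cyclooctatetraene distorts into a non-planar tub to avoid antiaromaticity.
The second 5-membered ring with one oxygen has only sp³ atoms, so it is not fully conjugated — not aromatic (tetrahydrofuran).
The 7-membered ring is planar and fully conjugated; 3 ring double bonds (6 π electrons) plus the carbocation's empty p orbital (0, but keeps the ring conjugated) give 6 π electrons. 6 = 4(1)+2, so it is aromatic (tropylium cation).
4 of the 7 rings are aromatic. Total: 4.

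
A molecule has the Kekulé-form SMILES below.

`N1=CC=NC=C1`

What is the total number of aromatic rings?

1

The SMILES encodes a six-membered ring with nitrogens at positions 1 and 4 and three alternating double bonds.
The 6-membered ring with two nitrogens (1,4) is planar and fully conjugated; 3 ring double bonds give 6 π electrons. That satisfies 4n+2 with n=1, so it is aromatic (pyrazine).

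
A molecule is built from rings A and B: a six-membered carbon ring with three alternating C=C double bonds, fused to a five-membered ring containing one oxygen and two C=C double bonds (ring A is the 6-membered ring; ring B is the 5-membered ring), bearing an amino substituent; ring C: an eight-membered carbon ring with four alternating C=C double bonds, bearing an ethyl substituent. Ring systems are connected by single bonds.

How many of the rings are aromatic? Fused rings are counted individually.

2

Rings A and B form a fused bicyclic system (with one oxygen) with 9 sp² atoms and 10 π electrons from ring double bonds plus a heteroatom lone pair. 10 = 4(2)+2, so the system is aromatic and both rings count as aromatic (benzofuran).
Ring C has only sp² ring atoms; a planar conformation would have a fully conjugated π system of 8 electrons. But 8 = 4(2), which is 4n not 4n+2, so ring C is not aromatic (cyclooctatetraene) — cyclooctatetraene distorts into a non-planar tub to avoid antiaromaticity.
Aromatic: A, B. Total: 2.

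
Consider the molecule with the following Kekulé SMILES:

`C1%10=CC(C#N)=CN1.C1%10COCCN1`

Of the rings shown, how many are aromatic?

The SMILES encodes a five-membered ring of four carbons and one nitrogen bearing a hydrogen, with two C=C double bonds; a six-membered saturated ring with an oxygen and an N–H nitrogen at positions 1 and 4.
The 5-membered ring with one N–H has a continuous p-orbital overlap around the ring; 2 ring double bonds (4 π electrons) plus a heteroatom lone pair (2) give 6 π electrons. That satisfies 4n+2 with n=1, so it is aromatic (pyrrole).
The 6-membered ring with one oxygen and one N–H (1,4) has only sp³ atoms, so it is not fully conjugated — not aromatic (morpholine).
1 of the 2 rings is aromatic. Total: 1.

1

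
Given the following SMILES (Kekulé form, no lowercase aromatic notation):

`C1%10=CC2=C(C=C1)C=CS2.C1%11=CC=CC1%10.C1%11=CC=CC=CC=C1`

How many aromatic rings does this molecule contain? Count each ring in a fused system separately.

The SMILES encodes a six-membered carbon ring with three alternating C=C double bonds, fused to a five-membered ring containing one sulfur and two C=C double bonds; a five-membered carbon ring with two conjugated C=C double bonds and one sp³ carbon; an eight-membered carbon ring with four alternating C=C double bonds.
The fused 6/5-membered bicyclic (with one sulfur) is a single π system with 9 sp² atoms and 10 π electrons from ring double bonds plus a heteroatom lone pair. 10 = 4(2)+2, so the system is aromatic and both rings count as aromatic (benzothiophene).
The 5-membered ring has one sp³ carbon, so it is not fully conjugated — not aromatic (cyclopentadiene).
The 8-membered ring has only sp² ring atoms; a planar conformation would have a fully conjugated π system of 8 electrons. But 8 = 4(2), which is 4n not 4n+2, so it is not aromatic (cyclooctatetraene) — cyclooctatetraene distorts into a non-planar tub to avoid antiaromaticity.
2 of the 4 rings are aromatic. Total: 2.

2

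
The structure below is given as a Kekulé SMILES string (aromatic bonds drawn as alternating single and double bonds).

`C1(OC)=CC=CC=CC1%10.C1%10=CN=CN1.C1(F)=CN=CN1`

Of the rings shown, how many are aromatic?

The SMILES encodes a seven-membered carbon ring with three C=C double bonds and one sp³ carbon; a five-membered ring with nitrogens at positions 1 and 3 (one bearing H, one in a C=N bond) and two double bonds; a five-membered ring with nitrogens at positions 1 and 3 (one bearing H, one in a C=N bond) and two double bonds.
The 7-membered ring has one sp³ carbon, so it is not fully conjugated — not aromatic (cycloheptatriene).
The 5-membered ring with two nitrogens (one N–H, one =N–) is fully conjugated (every ring atom contributes a p orbital); 2 ring double bonds (4 π electrons) plus a heteroatom lone pair (2) give 6 π electrons. 6 = 4(1)+2, so it is aromatic (imidazole).
The second 5-membered ring with two nitrogens (one N–H, one =N–) is fully conjugated (every ring atom contributes a p orbital); 2 ring double bonds (4 π electrons) plus a heteroatom lone pair (2) give 6 π electrons. That satisfies 4n+2 with n=1, so it is aromatic (imidazole).
2 of the 3 rings are aromatic. Total: 2.

2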